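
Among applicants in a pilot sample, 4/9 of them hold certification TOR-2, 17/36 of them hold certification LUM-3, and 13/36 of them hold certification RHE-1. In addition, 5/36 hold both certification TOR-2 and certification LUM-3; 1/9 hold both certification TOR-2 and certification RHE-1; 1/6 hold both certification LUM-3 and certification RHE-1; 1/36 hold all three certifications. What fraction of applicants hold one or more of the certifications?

P(union) = 4/9 + 17/36 + 13/36 − 5/36 − 1/9 − 1/6 + 1/36 = 8/9

8/9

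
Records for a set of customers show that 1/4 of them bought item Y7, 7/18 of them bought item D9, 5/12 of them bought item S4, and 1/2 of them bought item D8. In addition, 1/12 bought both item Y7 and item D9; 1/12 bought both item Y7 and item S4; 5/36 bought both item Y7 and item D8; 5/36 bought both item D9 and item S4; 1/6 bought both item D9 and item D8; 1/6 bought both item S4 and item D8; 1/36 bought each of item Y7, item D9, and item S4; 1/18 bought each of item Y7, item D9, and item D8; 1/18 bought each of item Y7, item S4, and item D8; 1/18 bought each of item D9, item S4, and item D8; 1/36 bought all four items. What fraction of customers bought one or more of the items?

P(at least one) = 1/4 + 7/18 + 5/12 + 1/2 − 1/12 − 1/12 − 5/36 − 5/36 − 1/6 − 1/6 + 1/36 + 1/18 + 1/18 + 1/18 − 1/36 = 17/18

17/18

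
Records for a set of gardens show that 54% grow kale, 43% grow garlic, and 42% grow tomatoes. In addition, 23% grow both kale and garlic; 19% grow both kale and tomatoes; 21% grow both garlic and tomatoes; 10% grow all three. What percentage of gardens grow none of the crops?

14%

P(union) = 54 + 43 + 42 − 23 − 19 − 21 + 10 = 86%
P(none) = 100% − 86% = 14%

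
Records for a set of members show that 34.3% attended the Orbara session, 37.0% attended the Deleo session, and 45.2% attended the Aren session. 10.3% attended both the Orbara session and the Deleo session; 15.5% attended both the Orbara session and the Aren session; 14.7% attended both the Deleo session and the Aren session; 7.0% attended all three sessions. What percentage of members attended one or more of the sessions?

83.0%

P(union) = 34.3 + 37.0 + 45.2 − 10.3 − 15.5 − 14.7 + 7.0 = 83.0%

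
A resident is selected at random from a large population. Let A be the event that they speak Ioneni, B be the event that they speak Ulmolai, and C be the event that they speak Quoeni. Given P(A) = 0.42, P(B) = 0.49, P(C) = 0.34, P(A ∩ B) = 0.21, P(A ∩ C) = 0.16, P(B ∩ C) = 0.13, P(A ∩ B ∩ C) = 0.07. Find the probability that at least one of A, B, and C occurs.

By inclusion–exclusion:
P(A ∪ B ∪ C) = 0.42 + 0.49 + 0.34 − 0.21 − 0.16 − 0.13 + 0.07 = 0.82

0.82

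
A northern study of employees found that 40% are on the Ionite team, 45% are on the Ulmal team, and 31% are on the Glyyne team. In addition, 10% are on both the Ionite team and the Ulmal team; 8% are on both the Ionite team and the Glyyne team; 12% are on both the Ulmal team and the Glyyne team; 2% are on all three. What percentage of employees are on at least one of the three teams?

P(≥1) = 40 + 45 + 31 − 10 − 8 − 12 + 2 = 88%

88%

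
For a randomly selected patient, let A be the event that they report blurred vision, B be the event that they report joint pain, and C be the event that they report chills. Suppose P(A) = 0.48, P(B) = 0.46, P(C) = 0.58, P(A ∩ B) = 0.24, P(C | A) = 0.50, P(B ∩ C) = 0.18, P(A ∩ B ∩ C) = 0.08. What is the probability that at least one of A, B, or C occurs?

0.94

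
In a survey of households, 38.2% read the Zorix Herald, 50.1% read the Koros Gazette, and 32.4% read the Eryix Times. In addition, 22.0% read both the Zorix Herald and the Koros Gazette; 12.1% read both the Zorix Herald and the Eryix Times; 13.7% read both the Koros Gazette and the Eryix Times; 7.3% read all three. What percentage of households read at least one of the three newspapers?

80.2%

Using inclusion–exclusion:
P(at least one) = 38.2 + 50.1 + 32.4 − 22.0 − 12.1 − 13.7 + 7.3 = 80.2%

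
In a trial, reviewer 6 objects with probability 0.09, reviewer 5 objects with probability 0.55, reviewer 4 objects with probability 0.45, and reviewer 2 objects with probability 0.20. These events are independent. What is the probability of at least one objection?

0.81982

P(none) = (1 − 0.09) × (1 − 0.55) × (1 − 0.45) × (1 − 0.20) = 0.91 × 0.45 × 0.55 × 0.80 = 0.18018
P(at least one) = 1 − 0.18018 = 0.81982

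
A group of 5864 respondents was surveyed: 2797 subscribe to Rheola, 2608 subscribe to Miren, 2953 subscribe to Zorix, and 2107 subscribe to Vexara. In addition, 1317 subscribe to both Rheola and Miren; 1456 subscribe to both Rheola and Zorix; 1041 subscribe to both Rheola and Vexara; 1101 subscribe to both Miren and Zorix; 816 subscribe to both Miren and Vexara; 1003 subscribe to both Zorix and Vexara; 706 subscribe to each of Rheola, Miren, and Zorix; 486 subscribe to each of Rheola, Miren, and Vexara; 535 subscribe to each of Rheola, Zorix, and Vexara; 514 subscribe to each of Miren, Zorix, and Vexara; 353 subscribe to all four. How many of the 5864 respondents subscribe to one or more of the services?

Using inclusion–exclusion:
|at least one| = 2797 + 2608 + 2953 + 2107 − 1317 − 1456 − 1041 − 1101 − 816 − 1003 + 706 + 486 + 535 + 514 − 353 = 5619

5619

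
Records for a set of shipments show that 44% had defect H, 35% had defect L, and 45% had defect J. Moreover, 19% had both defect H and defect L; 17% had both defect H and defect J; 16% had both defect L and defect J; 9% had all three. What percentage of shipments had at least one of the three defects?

Apply inclusion-exclusion:
P(≥1) = 44 + 35 + 45 − 19 − 17 − 16 + 9 = 81%

81%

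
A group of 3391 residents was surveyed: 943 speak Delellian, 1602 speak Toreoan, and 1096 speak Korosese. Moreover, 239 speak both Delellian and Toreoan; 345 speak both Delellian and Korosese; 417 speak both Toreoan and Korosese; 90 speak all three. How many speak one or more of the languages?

|union| = 943 + 1602 + 1096 − 239 − 345 − 417 + 90 = 2730

2730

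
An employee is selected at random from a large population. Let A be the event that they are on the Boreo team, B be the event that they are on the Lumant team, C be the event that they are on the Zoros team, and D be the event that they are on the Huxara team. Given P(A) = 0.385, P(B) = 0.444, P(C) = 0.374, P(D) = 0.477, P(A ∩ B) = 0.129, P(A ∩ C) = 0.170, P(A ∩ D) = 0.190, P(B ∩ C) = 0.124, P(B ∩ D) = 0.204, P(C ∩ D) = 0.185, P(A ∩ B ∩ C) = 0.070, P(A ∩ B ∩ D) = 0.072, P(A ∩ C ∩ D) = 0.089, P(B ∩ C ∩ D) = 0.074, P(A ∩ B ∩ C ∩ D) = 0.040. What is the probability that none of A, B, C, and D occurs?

P(A ∪ B ∪ C ∪ D) = 0.385 + 0.444 + 0.374 + 0.477 − 0.129 − 0.170 − 0.190 − 0.124 − 0.204 − 0.185 + 0.070 + 0.072 + 0.089 + 0.074 − 0.040 = 0.943
P(none) = 1 − 0.943 = 0.057

0.057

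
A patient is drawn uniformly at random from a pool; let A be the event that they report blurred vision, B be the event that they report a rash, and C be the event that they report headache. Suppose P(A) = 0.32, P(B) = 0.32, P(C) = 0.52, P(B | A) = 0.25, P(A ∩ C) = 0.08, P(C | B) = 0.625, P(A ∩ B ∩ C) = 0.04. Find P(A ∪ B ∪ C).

P(A ∩ B) = P(A)·P(B|A) = 0.32 × 0.25 = 0.08
P(B ∩ C) = P(B)·P(C|B) = 0.32 × 0.625 = 0.20
P(A ∪ B ∪ C) = 0.32 + 0.32 + 0.52 − 0.08 − 0.08 − 0.20 + 0.04 = 0.84

0.84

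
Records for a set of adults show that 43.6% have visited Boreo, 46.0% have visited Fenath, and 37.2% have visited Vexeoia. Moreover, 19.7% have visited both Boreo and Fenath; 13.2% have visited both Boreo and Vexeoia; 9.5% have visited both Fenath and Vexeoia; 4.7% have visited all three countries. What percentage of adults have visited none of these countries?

By inclusion-exclusion,
P(≥1) = 43.6 + 46.0 + 37.2 − 19.7 − 13.2 − 9.5 + 4.7 = 89.1%
P(none) = 100% − 89.1% = 10.9%

10.9%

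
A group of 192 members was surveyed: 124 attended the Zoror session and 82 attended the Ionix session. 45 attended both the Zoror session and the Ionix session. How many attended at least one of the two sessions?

|union| = 124 + 82 − 45 = 161

161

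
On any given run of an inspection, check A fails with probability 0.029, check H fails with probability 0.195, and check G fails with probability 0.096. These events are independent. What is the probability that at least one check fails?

0.29338388

P(none) = (1 − 0.029) × (1 − 0.195) × (1 − 0.096) = 0.971 × 0.805 × 0.904 = 0.70661612
P(at least one) = 1 − 0.70661612 = 0.29338388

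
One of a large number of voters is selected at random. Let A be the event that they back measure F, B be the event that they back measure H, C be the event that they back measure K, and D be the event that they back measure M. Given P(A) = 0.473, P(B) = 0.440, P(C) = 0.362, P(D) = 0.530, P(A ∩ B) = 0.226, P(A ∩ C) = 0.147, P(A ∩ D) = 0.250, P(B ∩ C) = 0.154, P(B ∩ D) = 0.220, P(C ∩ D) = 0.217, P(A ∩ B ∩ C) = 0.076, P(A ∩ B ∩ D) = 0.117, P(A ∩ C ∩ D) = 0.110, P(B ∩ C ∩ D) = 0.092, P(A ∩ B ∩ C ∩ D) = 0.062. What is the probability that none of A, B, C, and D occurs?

0.076

P(A ∪ B ∪ C ∪ D) = 0.473 + 0.440 + 0.362 + 0.530 − 0.226 − 0.147 − 0.250 − 0.154 − 0.220 − 0.217 + 0.076 + 0.117 + 0.110 + 0.092 − 0.062 = 0.924
P(none) = 1 − 0.924 = 0.076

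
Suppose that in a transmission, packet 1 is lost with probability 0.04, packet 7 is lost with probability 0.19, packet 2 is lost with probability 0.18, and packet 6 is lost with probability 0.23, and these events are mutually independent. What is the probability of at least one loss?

0.50902336

Since the events are independent, P(none) is the product of the individual non-occurrence probabilities.
P(none) = (1 − 0.04) × (1 − 0.19) × (1 − 0.18) × (1 − 0.23) = 0.96 × 0.81 × 0.82 × 0.77 = 0.49097664
P(at least one) = 1 − 0.49097664 = 0.50902336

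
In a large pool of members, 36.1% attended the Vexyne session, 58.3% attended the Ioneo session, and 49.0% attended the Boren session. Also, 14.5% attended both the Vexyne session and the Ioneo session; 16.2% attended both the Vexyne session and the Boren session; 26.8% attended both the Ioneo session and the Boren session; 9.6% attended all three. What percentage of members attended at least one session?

By inclusion–exclusion:
P(union) = 36.1 + 58.3 + 49.0 − 14.5 − 16.2 − 26.8 + 9.6 = 95.5%

95.5%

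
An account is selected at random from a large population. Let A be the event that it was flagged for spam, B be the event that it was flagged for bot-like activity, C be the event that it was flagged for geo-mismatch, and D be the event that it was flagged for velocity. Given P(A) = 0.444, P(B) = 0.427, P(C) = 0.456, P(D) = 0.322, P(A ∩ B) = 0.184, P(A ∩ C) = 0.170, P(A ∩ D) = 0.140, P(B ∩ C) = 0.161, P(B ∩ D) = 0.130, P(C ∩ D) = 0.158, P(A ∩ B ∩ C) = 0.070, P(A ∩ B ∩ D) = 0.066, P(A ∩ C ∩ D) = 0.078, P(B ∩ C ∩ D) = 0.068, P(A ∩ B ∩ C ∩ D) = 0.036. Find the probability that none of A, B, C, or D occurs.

0.048

P(A ∪ B ∪ C ∪ D) = 0.444 + 0.427 + 0.456 + 0.322 − 0.184 − 0.170 − 0.140 − 0.161 − 0.130 − 0.158 + 0.070 + 0.066 + 0.078 + 0.068 − 0.036 = 0.952
P(none) = 1 − 0.952 = 0.048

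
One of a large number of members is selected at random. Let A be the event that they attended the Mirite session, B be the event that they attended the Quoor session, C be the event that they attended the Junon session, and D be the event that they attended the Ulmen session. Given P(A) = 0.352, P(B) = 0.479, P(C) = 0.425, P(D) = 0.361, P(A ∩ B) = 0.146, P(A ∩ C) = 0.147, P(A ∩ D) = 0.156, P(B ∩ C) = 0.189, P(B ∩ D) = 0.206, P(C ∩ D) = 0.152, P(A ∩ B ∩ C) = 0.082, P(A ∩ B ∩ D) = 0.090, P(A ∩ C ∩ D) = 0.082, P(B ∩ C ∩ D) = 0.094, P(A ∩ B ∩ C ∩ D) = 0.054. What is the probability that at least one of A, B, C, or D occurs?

By inclusion-exclusion,
P(A ∪ B ∪ C ∪ D) = 0.352 + 0.479 + 0.425 + 0.361 − 0.146 − 0.147 − 0.156 − 0.189 − 0.206 − 0.152 + 0.082 + 0.090 + 0.082 + 0.094 − 0.054 = 0.915

0.915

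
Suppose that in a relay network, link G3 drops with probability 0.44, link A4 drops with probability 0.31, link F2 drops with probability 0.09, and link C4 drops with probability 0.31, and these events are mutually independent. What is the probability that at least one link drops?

0.75737944

Since the events are independent, P(none) is the product of the individual non-occurrence probabilities.
P(none) = (1 − 0.44) × (1 − 0.31) × (1 − 0.09) × (1 − 0.31) = 0.56 × 0.69 × 0.91 × 0.69 = 0.24262056
P(at least one) = 1 − 0.24262056 = 0.75737944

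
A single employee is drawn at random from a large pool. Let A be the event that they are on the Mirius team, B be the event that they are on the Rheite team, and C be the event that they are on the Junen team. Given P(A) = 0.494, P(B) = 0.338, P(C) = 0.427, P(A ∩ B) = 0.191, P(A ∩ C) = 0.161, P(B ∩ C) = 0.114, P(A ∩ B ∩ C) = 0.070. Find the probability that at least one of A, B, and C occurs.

0.863

Using inclusion–exclusion:
P(A ∪ B ∪ C) = 0.494 + 0.338 + 0.427 − 0.191 − 0.161 − 0.114 + 0.070 = 0.863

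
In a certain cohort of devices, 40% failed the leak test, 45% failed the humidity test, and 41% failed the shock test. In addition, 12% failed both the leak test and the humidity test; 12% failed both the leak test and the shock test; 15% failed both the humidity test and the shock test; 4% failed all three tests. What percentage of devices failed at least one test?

91%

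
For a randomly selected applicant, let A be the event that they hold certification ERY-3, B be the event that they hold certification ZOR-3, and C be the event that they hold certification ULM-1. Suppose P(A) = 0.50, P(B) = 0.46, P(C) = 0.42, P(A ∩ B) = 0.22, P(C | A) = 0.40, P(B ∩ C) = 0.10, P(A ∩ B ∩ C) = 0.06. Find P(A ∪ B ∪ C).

0.92

P(A ∩ C) = P(A)·P(C|A) = 0.50 × 0.40 = 0.20
Apply inclusion-exclusion:
P(A ∪ B ∪ C) = 0.50 + 0.46 + 0.42 − 0.22 − 0.20 − 0.10 + 0.06 = 0.92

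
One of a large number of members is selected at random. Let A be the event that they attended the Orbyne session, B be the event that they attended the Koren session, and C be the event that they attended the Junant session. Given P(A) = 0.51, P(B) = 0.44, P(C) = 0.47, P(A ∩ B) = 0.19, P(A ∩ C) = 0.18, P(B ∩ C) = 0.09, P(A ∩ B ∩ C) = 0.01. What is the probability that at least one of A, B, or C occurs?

P(A ∪ B ∪ C) = 0.51 + 0.44 + 0.47 − 0.19 − 0.18 − 0.09 + 0.01 = 0.97

0.97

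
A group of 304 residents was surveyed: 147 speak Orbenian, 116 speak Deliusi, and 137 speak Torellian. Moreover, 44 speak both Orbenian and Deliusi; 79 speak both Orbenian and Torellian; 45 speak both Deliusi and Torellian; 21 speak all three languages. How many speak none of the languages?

51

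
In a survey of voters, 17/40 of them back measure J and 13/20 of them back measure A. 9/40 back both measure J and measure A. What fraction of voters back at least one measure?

17/20

P(at least one) = 17/40 + 13/20 − 9/40 = 17/20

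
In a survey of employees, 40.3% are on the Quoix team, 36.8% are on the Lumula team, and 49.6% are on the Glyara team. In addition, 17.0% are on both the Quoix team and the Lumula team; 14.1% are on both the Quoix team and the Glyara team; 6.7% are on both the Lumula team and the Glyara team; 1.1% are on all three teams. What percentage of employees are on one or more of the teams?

90.0%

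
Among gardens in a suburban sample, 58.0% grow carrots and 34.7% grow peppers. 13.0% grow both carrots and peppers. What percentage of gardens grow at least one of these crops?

P(union) = 58.0 + 34.7 − 13.0 = 79.7%

79.7%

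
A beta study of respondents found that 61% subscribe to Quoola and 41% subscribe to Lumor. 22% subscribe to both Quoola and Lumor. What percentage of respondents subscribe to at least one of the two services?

By inclusion-exclusion,
P(≥1) = 61 + 41 − 22 = 80%

80%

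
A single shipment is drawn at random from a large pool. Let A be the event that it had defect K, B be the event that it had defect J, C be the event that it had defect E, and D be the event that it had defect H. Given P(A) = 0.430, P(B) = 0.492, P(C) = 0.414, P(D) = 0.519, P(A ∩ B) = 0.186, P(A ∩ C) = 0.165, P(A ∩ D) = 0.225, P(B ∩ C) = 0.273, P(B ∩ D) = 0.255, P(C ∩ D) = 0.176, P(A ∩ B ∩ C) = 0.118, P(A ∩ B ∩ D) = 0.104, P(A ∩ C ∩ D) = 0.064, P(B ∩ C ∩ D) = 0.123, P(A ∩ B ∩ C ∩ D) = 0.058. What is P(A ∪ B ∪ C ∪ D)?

0.926

P(A ∪ B ∪ C ∪ D) = 0.430 + 0.492 + 0.414 + 0.519 − 0.186 − 0.165 − 0.225 − 0.273 − 0.255 − 0.176 + 0.118 + 0.104 + 0.064 + 0.123 − 0.058 = 0.926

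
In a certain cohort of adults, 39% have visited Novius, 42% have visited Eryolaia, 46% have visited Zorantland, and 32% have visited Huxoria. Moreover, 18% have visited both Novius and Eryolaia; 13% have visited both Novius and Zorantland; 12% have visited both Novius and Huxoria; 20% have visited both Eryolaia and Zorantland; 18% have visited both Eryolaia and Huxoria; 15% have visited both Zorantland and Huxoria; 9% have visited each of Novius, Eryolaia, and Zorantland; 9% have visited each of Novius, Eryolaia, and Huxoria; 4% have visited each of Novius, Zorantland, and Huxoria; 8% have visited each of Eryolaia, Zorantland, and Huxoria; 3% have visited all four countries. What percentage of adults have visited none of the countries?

10%

By inclusion-exclusion,
P(union) = 39 + 42 + 46 + 32 − 18 − 13 − 12 − 20 − 18 − 15 + 9 + 9 + 4 + 8 − 3 = 90%
P(none) = 100% − 90% = 10%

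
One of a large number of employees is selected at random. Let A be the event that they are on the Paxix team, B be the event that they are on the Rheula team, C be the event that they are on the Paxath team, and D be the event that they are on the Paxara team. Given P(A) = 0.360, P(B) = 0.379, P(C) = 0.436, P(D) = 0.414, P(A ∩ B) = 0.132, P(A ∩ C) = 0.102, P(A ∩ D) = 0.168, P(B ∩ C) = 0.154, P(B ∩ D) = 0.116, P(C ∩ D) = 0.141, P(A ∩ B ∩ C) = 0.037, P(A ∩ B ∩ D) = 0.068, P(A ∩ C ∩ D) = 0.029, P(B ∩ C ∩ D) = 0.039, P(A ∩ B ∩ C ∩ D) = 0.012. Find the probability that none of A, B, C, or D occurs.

By inclusion-exclusion,
P(A ∪ B ∪ C ∪ D) = 0.360 + 0.379 + 0.436 + 0.414 − 0.132 − 0.102 − 0.168 − 0.154 − 0.116 − 0.141 + 0.037 + 0.068 + 0.029 + 0.039 − 0.012 = 0.937
P(none) = 1 − 0.937 = 0.063

0.063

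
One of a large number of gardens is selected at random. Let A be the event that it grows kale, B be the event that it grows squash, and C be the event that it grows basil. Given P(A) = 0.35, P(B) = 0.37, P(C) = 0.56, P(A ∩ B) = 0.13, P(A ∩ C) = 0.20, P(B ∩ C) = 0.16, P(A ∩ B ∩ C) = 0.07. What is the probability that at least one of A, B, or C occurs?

Inclusion–exclusion gives
P(A ∪ B ∪ C) = 0.35 + 0.37 + 0.56 − 0.13 − 0.20 − 0.16 + 0.07 = 0.86

0.86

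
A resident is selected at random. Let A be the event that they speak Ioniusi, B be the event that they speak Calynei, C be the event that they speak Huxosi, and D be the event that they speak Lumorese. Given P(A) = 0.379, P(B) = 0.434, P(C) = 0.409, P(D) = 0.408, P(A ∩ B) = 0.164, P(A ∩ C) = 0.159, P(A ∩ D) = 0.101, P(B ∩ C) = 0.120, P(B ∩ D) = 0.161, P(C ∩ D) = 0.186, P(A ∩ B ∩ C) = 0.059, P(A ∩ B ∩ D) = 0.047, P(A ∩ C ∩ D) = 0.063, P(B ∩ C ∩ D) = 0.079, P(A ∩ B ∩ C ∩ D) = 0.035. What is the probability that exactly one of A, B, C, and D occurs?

0.452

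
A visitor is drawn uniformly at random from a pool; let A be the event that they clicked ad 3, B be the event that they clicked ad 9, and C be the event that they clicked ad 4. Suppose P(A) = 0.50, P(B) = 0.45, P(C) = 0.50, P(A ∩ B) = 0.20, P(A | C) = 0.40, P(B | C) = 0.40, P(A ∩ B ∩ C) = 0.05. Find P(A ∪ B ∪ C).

P(A ∩ C) = P(C)·P(A|C) = 0.50 × 0.40 = 0.20
P(B ∩ C) = P(C)·P(B|C) = 0.50 × 0.40 = 0.20
Apply inclusion-exclusion:
P(A ∪ B ∪ C) = 0.50 + 0.45 + 0.50 − 0.20 − 0.20 − 0.20 + 0.05 = 0.90

0.90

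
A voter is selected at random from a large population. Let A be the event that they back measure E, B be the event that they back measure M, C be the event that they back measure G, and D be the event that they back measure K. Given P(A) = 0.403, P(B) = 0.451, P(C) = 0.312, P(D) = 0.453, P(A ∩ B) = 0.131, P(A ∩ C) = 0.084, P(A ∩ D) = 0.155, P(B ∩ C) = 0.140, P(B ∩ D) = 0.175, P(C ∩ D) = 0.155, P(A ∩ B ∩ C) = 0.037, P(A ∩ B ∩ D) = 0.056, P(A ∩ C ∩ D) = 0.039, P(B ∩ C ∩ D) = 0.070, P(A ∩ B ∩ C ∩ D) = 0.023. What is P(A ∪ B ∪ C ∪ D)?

0.958

P(A ∪ B ∪ C ∪ D) = 0.403 + 0.451 + 0.312 + 0.453 − 0.131 − 0.084 − 0.155 − 0.140 − 0.175 − 0.155 + 0.037 + 0.056 + 0.039 + 0.070 − 0.023 = 0.958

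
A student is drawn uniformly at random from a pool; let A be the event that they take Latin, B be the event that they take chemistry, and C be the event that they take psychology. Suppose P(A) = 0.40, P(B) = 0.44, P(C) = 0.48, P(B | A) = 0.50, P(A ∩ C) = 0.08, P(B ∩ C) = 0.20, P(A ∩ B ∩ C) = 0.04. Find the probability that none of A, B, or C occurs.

0.12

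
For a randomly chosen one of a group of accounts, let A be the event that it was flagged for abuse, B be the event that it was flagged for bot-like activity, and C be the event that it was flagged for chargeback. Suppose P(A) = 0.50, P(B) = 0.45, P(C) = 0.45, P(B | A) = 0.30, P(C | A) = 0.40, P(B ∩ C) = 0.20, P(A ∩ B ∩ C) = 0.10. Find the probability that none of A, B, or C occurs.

0.05

P(A ∩ B) = P(A)·P(B|A) = 0.50 × 0.30 = 0.15
P(A ∩ C) = P(A)·P(C|A) = 0.50 × 0.40 = 0.20
P(A ∪ B ∪ C) = 0.50 + 0.45 + 0.45 − 0.15 − 0.20 − 0.20 + 0.10 = 0.95
P(none) = 1 − 0.95 = 0.05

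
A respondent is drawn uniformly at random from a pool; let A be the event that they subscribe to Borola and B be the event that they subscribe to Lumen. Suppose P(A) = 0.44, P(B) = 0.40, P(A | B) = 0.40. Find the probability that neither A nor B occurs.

0.32

P(A ∩ B) = P(B)·P(A|B) = 0.40 × 0.40 = 0.16
P(A ∪ B) = 0.44 + 0.40 − 0.16 = 0.68
P(none) = 1 − 0.68 = 0.32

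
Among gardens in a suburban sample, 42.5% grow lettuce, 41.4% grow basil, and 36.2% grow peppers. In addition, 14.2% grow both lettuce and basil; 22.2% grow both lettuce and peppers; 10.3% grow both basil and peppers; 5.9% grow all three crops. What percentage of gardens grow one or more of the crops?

By inclusion–exclusion:
P(≥1) = 42.5 + 41.4 + 36.2 − 14.2 − 22.2 − 10.3 + 5.9 = 79.3%

79.3%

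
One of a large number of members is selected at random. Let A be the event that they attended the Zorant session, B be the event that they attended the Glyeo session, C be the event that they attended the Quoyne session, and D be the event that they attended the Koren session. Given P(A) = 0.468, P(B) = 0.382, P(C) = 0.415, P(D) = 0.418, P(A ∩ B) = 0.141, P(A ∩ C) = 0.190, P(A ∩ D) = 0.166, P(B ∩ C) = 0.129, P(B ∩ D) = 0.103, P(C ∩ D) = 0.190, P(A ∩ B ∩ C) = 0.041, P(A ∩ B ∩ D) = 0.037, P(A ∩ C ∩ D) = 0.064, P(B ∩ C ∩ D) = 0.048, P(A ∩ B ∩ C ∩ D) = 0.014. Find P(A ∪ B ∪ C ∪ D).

By inclusion–exclusion:
P(A ∪ B ∪ C ∪ D) = 0.468 + 0.382 + 0.415 + 0.418 − 0.141 − 0.190 − 0.166 − 0.129 − 0.103 − 0.190 + 0.041 + 0.037 + 0.064 + 0.048 − 0.014 = 0.940

0.940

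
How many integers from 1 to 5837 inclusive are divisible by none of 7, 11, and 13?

833 + 530 + 449 − 75 − 64 − 40 + 5 = 1638
5837 − 1638 = 4199

4199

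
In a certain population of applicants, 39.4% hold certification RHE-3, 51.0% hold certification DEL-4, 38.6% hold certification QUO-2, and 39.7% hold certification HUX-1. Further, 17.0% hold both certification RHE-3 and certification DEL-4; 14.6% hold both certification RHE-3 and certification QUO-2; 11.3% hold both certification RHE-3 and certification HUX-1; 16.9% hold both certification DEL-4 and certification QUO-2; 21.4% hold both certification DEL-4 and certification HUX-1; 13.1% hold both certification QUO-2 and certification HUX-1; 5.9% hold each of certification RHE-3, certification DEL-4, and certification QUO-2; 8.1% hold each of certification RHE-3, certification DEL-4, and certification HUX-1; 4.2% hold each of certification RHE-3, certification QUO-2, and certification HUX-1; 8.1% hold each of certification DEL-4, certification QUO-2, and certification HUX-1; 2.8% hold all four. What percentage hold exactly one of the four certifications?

Using the inclusion–exclusion count for exactly one event:
P(exactly one) = 39.4 + 51.0 + 38.6 + 39.7 − 2·17.0 − 2·14.6 − 2·11.3 − 2·16.9 − 2·21.4 − 2·13.1 + 3·5.9 + 3·8.1 + 3·4.2 + 3·8.1 − 4·2.8 = 47.8%

47.8%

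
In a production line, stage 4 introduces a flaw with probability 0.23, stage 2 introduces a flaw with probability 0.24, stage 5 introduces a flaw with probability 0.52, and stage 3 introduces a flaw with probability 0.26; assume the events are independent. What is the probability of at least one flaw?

Independence gives P(none) = ∏(1 − pᵢ).
P(none) = (1 − 0.23) × (1 − 0.24) × (1 − 0.52) × (1 − 0.26) = 0.77 × 0.76 × 0.48 × 0.74 = 0.20786304
P(at least one) = 1 − 0.20786304 = 0.79213696

0.79213696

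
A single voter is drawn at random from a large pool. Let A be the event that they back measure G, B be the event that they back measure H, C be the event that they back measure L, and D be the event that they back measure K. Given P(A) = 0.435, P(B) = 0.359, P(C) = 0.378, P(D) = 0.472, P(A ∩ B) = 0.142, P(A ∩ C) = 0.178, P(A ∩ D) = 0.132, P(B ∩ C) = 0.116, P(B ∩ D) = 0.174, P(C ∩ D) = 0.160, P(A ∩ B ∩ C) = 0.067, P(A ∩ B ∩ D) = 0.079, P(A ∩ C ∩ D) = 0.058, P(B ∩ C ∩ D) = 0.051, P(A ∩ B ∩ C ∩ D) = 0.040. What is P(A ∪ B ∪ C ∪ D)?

0.957

Inclusion–exclusion gives
P(A ∪ B ∪ C ∪ D) = 0.435 + 0.359 + 0.378 + 0.472 − 0.142 − 0.178 − 0.132 − 0.116 − 0.174 − 0.160 + 0.067 + 0.079 + 0.058 + 0.051 − 0.040 = 0.957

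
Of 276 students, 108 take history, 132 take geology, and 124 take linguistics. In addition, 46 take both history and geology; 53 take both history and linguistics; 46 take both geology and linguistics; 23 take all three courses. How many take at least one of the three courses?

242

|at least one| = 108 + 132 + 124 − 46 − 53 − 46 + 23 = 242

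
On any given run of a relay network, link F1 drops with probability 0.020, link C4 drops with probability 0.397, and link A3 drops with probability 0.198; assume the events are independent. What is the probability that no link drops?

0.47393388

Since the events are independent, P(none) is the product of the individual non-occurrence probabilities.
P(none) = (1 − 0.020) × (1 − 0.397) × (1 − 0.198) = 0.980 × 0.603 × 0.802 = 0.47393388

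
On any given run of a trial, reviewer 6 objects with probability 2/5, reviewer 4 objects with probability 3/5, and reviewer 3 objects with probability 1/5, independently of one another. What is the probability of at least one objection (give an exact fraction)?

101/125

Since the events are independent, P(none) is the product of the individual non-occurrence probabilities.
P(none) = (1 − 2/5) × (1 − 3/5) × (1 − 1/5) = 3/5 × 2/5 × 4/5 = 24/125
P(at least one) = 1 − 24/125 = 101/125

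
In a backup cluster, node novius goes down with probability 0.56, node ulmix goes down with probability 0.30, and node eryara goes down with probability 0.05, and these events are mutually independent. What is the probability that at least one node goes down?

0.7074

P(none) = (1 − 0.56) × (1 − 0.30) × (1 − 0.05) = 0.44 × 0.70 × 0.95 = 0.2926
P(at least one) = 1 − 0.2926 = 0.7074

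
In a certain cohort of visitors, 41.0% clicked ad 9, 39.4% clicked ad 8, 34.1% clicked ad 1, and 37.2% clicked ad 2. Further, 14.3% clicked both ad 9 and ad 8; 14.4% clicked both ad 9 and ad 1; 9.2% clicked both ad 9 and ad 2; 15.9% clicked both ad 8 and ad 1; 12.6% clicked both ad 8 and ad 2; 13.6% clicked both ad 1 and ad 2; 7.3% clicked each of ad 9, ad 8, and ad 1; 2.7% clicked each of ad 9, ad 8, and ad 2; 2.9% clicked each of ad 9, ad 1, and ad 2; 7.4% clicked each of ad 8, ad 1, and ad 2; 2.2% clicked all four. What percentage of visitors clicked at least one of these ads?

89.8%

Inclusion–exclusion gives
P(union) = 41.0 + 39.4 + 34.1 + 37.2 − 14.3 − 14.4 − 9.2 − 15.9 − 12.6 − 13.6 + 7.3 + 2.7 + 2.9 + 7.4 − 2.2 = 89.8%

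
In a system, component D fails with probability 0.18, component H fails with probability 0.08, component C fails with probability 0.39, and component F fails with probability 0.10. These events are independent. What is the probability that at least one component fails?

P(none) = (1 − 0.18) × (1 − 0.08) × (1 − 0.39) × (1 − 0.10) = 0.82 × 0.92 × 0.61 × 0.90 = 0.4141656
P(at least one) = 1 − 0.4141656 = 0.5858344

0.5858344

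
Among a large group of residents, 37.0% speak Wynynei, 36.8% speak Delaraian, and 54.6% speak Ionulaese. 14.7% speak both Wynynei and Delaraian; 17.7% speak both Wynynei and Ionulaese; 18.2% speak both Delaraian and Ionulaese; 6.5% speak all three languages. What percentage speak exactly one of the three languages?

46.7%

P(exactly one) = 37.0 + 36.8 + 54.6 − 2·14.7 − 2·17.7 − 2·18.2 + 3·6.5 = 46.7%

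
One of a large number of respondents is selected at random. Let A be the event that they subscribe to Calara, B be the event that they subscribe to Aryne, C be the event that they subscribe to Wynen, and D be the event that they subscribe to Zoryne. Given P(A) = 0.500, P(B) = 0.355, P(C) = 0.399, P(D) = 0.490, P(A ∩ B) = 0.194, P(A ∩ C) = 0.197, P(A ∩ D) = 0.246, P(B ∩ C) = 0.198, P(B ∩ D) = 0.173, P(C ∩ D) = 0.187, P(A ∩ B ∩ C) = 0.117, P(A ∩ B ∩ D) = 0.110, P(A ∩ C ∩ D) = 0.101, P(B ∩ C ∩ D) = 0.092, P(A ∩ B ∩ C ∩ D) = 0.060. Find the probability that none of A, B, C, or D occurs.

0.091

P(A ∪ B ∪ C ∪ D) = 0.500 + 0.355 + 0.399 + 0.490 − 0.194 − 0.197 − 0.246 − 0.198 − 0.173 − 0.187 + 0.117 + 0.110 + 0.101 + 0.092 − 0.060 = 0.909
P(none) = 1 − 0.909 = 0.091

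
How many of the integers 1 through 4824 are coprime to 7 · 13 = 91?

3817

Using inclusion–exclusion:
⌊4824/7⌋ + ⌊4824/13⌋ − ⌊4824/91⌋ = 689 + 371 − 53 = 1007
4824 − 1007 = 3817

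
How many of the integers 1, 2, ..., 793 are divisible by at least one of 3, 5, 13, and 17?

Inclusion–exclusion gives
264 + 158 + 61 + 46 − 52 − 20 − 15 − 12 − 9 − 3 + 4 + 3 + 1 + 0 − 0 = 426

426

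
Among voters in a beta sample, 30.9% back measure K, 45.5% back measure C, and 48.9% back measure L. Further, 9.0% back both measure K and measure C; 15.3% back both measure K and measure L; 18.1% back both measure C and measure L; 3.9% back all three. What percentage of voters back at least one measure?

86.8%

Using inclusion–exclusion:
P(≥1) = 30.9 + 45.5 + 48.9 − 9.0 − 15.3 − 18.1 + 3.9 = 86.8%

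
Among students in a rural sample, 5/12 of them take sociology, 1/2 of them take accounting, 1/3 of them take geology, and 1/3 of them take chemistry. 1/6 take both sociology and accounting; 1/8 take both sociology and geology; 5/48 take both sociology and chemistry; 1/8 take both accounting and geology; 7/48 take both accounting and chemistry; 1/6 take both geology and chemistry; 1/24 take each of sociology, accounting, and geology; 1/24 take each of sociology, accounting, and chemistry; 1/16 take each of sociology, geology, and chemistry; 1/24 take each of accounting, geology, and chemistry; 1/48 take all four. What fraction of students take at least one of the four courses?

11/12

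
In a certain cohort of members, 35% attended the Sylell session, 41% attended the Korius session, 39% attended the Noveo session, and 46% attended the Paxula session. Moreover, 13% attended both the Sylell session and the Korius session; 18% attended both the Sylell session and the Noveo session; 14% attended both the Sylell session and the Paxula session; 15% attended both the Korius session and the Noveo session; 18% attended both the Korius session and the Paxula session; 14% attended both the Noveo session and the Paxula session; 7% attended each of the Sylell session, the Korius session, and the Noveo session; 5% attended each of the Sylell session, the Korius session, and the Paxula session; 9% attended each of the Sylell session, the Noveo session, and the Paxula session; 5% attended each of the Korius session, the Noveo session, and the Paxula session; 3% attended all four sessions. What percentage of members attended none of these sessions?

8%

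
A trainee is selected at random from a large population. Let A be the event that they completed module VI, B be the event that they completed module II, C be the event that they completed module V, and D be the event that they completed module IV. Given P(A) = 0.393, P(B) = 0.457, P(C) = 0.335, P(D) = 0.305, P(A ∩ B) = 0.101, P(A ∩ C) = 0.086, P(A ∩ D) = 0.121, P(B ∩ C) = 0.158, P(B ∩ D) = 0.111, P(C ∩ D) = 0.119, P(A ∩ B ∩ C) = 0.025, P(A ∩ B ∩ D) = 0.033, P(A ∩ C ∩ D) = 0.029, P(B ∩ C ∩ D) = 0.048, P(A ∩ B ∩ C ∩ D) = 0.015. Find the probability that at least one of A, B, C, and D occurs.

P(A ∪ B ∪ C ∪ D) = 0.393 + 0.457 + 0.335 + 0.305 − 0.101 − 0.086 − 0.121 − 0.158 − 0.111 − 0.119 + 0.025 + 0.033 + 0.029 + 0.048 − 0.015 = 0.914

0.914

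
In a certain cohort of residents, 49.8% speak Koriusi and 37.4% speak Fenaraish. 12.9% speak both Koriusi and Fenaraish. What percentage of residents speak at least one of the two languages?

74.3%

Using inclusion–exclusion:
P(≥1) = 49.8 + 37.4 − 12.9 = 74.3%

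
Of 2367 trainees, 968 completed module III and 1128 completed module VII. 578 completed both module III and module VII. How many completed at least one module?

|at least one| = 968 + 1128 − 578 = 1518

1518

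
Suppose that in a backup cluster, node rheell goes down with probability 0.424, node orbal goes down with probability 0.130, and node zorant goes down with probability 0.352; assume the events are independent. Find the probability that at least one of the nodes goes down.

P(none) = (1 − 0.424) × (1 − 0.130) × (1 − 0.352) = 0.576 × 0.870 × 0.648 = 0.32472576
P(at least one) = 1 − 0.32472576 = 0.67527424

0.67527424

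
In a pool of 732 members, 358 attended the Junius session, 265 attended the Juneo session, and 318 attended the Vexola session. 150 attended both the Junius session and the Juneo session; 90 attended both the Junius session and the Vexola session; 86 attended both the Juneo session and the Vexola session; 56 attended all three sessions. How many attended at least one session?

671

Using inclusion–exclusion:
N(≥1) = 358 + 265 + 318 − 150 − 90 − 86 + 56 = 671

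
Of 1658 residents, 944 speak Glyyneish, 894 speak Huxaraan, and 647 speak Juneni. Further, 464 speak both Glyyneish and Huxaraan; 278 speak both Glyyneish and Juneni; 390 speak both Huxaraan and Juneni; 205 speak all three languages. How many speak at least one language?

|union| = 944 + 894 + 647 − 464 − 278 − 390 + 205 = 1558

1558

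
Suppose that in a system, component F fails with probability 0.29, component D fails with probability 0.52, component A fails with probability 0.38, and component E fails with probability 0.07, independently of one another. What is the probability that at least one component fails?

P(none) = (1 − 0.29) × (1 − 0.52) × (1 − 0.38) × (1 − 0.07) = 0.71 × 0.48 × 0.62 × 0.93 = 0.19650528
P(at least one) = 1 − 0.19650528 = 0.80349472

0.80349472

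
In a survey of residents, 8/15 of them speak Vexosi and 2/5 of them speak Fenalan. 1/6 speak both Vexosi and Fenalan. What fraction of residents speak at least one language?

23/30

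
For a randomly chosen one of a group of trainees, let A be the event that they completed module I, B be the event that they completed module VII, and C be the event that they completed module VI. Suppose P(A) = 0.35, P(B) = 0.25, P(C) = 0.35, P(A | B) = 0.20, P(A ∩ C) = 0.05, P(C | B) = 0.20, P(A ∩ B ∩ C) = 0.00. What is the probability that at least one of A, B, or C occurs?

P(A ∩ B) = P(B)·P(A|B) = 0.25 × 0.20 = 0.05
P(B ∩ C) = P(B)·P(C|B) = 0.25 × 0.20 = 0.05
P(A ∪ B ∪ C) = 0.35 + 0.25 + 0.35 − 0.05 − 0.05 − 0.05 + 0.00 = 0.80

0.80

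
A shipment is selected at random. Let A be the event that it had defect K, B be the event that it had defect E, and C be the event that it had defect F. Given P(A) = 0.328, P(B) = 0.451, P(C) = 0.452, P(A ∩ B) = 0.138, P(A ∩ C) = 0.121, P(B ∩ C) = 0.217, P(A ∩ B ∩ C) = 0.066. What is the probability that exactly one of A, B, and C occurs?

Using the inclusion–exclusion count for exactly one event:
P(exactly one) = 0.328 + 0.451 + 0.452 − 2·0.138 − 2·0.121 − 2·0.217 + 3·0.066 = 0.477

0.477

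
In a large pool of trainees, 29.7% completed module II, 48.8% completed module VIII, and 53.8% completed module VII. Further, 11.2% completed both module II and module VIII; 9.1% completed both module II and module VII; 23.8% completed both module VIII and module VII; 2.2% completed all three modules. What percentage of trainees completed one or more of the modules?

Inclusion–exclusion gives
P(union) = 29.7 + 48.8 + 53.8 − 11.2 − 9.1 − 23.8 + 2.2 = 90.4%

90.4%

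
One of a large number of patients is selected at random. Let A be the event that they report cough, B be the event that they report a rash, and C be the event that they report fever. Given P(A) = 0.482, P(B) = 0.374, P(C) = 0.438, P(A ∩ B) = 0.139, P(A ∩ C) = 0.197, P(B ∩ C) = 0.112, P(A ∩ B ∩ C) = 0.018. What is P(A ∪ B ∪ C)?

Using inclusion–exclusion:
P(A ∪ B ∪ C) = 0.482 + 0.374 + 0.438 − 0.139 − 0.197 − 0.112 + 0.018 = 0.864

0.864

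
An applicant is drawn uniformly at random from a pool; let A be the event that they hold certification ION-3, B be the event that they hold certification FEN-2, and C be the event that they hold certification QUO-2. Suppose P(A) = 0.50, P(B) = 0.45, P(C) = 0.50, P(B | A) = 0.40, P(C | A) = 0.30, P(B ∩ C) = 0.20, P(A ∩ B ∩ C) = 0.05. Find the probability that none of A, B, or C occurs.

P(A ∩ B) = P(A)·P(B|A) = 0.50 × 0.40 = 0.20
P(A ∩ C) = P(A)·P(C|A) = 0.50 × 0.30 = 0.15
By inclusion-exclusion,
P(A ∪ B ∪ C) = 0.50 + 0.45 + 0.50 − 0.20 − 0.15 − 0.20 + 0.05 = 0.95
P(none) = 1 − 0.95 = 0.05

0.05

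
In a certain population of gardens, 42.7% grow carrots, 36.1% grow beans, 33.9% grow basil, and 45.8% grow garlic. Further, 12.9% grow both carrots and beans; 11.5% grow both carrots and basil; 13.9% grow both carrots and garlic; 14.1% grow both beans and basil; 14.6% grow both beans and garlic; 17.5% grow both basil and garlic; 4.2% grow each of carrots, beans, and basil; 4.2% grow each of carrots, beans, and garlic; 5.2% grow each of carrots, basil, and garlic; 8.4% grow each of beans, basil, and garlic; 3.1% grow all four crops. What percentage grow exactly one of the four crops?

43.1%

P(exactly one) = 42.7 + 36.1 + 33.9 + 45.8 − 2·12.9 − 2·11.5 − 2·13.9 − 2·14.1 − 2·14.6 − 2·17.5 + 3·4.2 + 3·4.2 + 3·5.2 + 3·8.4 − 4·3.1 = 43.1%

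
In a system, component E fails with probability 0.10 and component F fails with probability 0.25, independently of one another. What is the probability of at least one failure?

Independence gives P(none) = ∏(1 − pᵢ).
P(none) = (1 − 0.10) × (1 − 0.25) = 0.90 × 0.75 = 0.675
P(at least one) = 1 − 0.675 = 0.325

0.325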